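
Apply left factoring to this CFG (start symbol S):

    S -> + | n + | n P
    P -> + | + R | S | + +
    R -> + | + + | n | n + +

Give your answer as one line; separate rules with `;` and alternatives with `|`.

S -> + | n S'; P -> S | + P'; R -> + R' | n R''; S' -> + | P; P' -> eps | R | +; R' -> eps | +; R'' -> eps | + +

S has alternatives sharing prefix 'n': factor to S → n S' with S' → + | P.
P has alternatives sharing prefix '+': factor to P → + P' with P' → ε | R | +.
R has alternatives sharing prefix '+': factor to R → + R' with R' → ε | +.
R has alternatives sharing prefix 'n': factor to R → n R'' with R'' → ε | + +.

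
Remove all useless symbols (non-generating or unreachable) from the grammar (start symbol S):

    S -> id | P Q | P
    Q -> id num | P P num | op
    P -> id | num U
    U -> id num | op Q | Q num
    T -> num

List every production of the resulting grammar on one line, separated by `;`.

S -> id | P Q | P; Q -> id num | P P num | op; P -> id | num U; U -> id num | op Q | Q num

Generating nonterminals: {P, Q, S, T, U}.
Reachable from S after that: {P, Q, S, U}.
Removed useless symbols: {T} and every production mentioning them.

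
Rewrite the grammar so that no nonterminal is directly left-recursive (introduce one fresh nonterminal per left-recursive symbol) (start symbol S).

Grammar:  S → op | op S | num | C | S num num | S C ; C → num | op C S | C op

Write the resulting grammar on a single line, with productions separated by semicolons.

S → op S' | op S S' | num S' | C S'; C → num C' | op C S C'; S' → num num S' | C S' | ε; C' → op C' | ε

Left recursion appears on S, C.
For S: α = {num num, C}, β = {op, op S, num, C}. Rewrite as S → β S' and S' → α S' | ε.
For C: α = {op}, β = {num, op C S}. Rewrite as C → β C' and C' → α C' | ε.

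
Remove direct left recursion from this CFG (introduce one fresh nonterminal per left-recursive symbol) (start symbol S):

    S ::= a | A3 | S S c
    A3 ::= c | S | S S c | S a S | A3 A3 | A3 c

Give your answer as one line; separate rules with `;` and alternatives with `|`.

S ::= a S' | A3 S'; A3 ::= c A3' | S A3' | S S c A3' | S a S A3'; S' ::= S c S' | ε; A3' ::= A3 A3' | c A3' | ε

S, A3 are directly left-recursive.
For S: α = {S c}, β = {a, A3}. Rewrite as S → β S' and S' → α S' | ε.
For A3: α = {A3, c}, β = {c, S, S S c, S a S}. Rewrite as A3 → β A3' and A3' → α A3' | ε.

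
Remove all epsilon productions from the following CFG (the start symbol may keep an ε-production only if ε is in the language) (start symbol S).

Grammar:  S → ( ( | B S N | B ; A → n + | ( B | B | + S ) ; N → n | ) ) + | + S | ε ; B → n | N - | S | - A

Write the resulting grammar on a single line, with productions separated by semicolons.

S → ( ( | B S N | B S | B; A → n + | ( B | B | + S ); N → n | ) ) + | + S; B → n | N - | - | S | - A

Nullable set = {N}.
ε ∉ L(G), so no ε-production is kept.
For each production, add variants omitting each subset of nullable occurrences: S → B S N gives B S N | B S. B → N - gives N - | -.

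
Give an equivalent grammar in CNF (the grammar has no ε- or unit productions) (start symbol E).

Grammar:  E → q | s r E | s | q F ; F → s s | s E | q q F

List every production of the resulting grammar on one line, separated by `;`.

Introduce a nonterminal for each terminal appearing in a rule of length ≥ 2: X1 → s, X2 → r, X3 → q.
Binarize each right-hand side of length ≥ 3 by chaining fresh nonterminals (Y1, Y2, …): affected rules were E → X1 X2 E; F → X3 X3 F.

E → q | X1 Y1 | s | X3 F; F → X1 X1 | X1 E | X3 Y2; X1 → s; X2 → r; X3 → q; Y1 → X2 E; Y2 → X3 F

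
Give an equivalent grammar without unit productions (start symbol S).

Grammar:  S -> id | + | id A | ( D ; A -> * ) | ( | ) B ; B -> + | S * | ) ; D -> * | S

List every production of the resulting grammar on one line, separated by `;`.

Unit pairs: D ⇒* {S}.
For every A with A ⇒* B via unit rules, add B's non-unit alternatives to A; then delete every rule of the form X → Y.

S -> id | + | id A | ( D; A -> * ) | ( | ) B; B -> + | S * | ); D -> id | + | id A | ( D | *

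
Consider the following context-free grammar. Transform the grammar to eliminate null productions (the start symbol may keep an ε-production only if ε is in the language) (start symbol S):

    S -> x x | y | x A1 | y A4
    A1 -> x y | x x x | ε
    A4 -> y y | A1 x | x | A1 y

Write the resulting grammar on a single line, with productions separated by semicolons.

Nullable nonterminals: {A1}.
ε ∉ L(G), so no ε-production is kept.
For each production, add variants omitting each subset of nullable occurrences: S → x A1 gives x A1 | x. A4 → A1 x gives A1 x | x. A4 → A1 y gives A1 y | y.

S -> x x | y | x A1 | x | y A4; A1 -> x y | x x x; A4 -> y y | A1 x | x | A1 y | y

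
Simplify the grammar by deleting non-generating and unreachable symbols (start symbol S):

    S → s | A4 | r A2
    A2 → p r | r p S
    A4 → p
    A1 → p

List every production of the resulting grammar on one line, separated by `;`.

S → s | A4 | r A2; A2 → p r | r p S; A4 → p

Generating nonterminals: {A1, A2, A4, S}.
Reachable from S after that: {A2, A4, S}.
Removed useless symbols: {A1} and every production mentioning them.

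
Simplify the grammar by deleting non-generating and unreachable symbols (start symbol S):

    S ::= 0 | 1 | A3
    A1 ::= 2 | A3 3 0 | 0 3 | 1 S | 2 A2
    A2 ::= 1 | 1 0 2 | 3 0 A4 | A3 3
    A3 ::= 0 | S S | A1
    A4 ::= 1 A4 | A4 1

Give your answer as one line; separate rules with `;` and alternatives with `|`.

Generating nonterminals: {A1, A2, A3, S}.
Reachable from S after that: {A1, A2, A3, S}.
Removed useless symbols: {A4} and every production mentioning them.

S ::= 0 | 1 | A3; A1 ::= 2 | A3 3 0 | 0 3 | 1 S | 2 A2; A2 ::= 1 | 1 0 2 | A3 3; A3 ::= 0 | S S | A1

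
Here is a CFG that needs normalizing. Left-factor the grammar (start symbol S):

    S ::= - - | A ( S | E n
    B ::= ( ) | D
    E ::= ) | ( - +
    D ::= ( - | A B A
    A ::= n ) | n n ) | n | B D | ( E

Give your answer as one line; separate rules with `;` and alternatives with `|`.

S ::= - - | A ( S | E n; B ::= ( ) | D; E ::= ) | ( - +; D ::= ( - | A B A; A ::= B D | ( E | n A'; A' ::= ) | n ) | ε

A has alternatives sharing prefix 'n': factor to A → n A' with A' → ) | n ) | ε.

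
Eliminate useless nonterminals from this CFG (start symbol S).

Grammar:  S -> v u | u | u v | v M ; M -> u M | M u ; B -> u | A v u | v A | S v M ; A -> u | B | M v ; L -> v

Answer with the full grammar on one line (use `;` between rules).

S -> v u | u | u v

Generating nonterminals: {A, B, L, S}.
Reachable from S after that: {S}.
Removed useless symbols: {A, B, L, M} and every production mentioning them.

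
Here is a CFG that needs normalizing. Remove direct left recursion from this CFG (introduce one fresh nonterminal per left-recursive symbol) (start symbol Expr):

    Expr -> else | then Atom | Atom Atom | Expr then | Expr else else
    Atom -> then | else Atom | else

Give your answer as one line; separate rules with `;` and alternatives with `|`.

Expr is directly left-recursive.
For Expr: α = {then, else else}, β = {else, then Atom, Atom Atom}. Rewrite as Expr → β Expr1 and Expr1 → α Expr1 | ε.

Expr -> else Expr1 | then Atom Expr1 | Atom Atom Expr1; Atom -> then | else Atom | else; Expr1 -> then Expr1 | else else Expr1 | ε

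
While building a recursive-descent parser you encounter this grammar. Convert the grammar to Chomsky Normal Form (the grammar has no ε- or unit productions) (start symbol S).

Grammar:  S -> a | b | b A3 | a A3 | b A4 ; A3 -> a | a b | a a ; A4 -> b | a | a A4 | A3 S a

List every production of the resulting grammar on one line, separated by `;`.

Introduce a nonterminal for each terminal appearing in a rule of length ≥ 2: X1 → b, X2 → a.
Binarize each right-hand side of length ≥ 3 by chaining fresh nonterminals (Y1, Y2, …): affected rules were A4 → A3 S X2.

S -> a | b | X1 A3 | X2 A3 | X1 A4; A3 -> a | X2 X1 | X2 X2; A4 -> b | a | X2 A4 | A3 Y1; X1 -> b; X2 -> a; Y1 -> S X2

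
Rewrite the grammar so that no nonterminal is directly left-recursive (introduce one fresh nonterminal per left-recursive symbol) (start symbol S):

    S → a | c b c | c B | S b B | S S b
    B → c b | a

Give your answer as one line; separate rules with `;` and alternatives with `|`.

S is directly left-recursive.
For S: α = {b B, S b}, β = {a, c b c, c B}. Rewrite as S → β S' and S' → α S' | ε.

S → a S' | c b c S' | c B S'; B → c b | a; S' → b B S' | S b S' | ε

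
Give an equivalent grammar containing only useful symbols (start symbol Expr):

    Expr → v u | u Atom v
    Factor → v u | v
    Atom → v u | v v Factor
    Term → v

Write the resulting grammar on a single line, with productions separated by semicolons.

Expr → v u | u Atom v; Factor → v u | v; Atom → v u | v v Factor

Generating nonterminals: {Atom, Expr, Factor, Term}.
Reachable from Expr after that: {Atom, Expr, Factor}.
Removed useless symbols: {Term} and every production mentioning them.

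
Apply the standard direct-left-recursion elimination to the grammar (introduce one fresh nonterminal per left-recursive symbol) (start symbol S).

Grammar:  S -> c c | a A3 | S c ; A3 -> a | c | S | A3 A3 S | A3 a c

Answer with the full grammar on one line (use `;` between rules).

S -> c c S' | a A3 S'; A3 -> a A3' | c A3' | S A3'; S' -> c S' | eps; A3' -> A3 S A3' | a c A3' | eps

Directly left-recursive nonterminals: S, A3.
For S: α = {c}, β = {c c, a A3}. Rewrite as S → β S' and S' → α S' | ε.
For A3: α = {A3 S, a c}, β = {a, c, S}. Rewrite as A3 → β A3' and A3' → α A3' | ε.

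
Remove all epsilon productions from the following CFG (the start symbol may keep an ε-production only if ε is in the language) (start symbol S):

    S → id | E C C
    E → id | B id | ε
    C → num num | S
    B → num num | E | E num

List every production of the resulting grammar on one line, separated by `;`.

Nullable set = {B, E}.
ε ∉ L(G), so no ε-production is kept.
For each production, add variants omitting each subset of nullable occurrences: S → E C C gives E C C | C C. B → E num gives E num | num.

S → id | E C C | C C; E → id | B id; C → num num | S; B → num num | E | E num | num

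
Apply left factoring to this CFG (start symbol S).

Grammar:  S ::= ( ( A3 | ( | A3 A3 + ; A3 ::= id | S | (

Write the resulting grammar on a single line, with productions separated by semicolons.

S has alternatives sharing prefix '(': factor to S → ( S' with S' → ( A3 | ε.

S ::= A3 A3 + | ( S'; A3 ::= id | S | (; S' ::= ( A3 | epsilon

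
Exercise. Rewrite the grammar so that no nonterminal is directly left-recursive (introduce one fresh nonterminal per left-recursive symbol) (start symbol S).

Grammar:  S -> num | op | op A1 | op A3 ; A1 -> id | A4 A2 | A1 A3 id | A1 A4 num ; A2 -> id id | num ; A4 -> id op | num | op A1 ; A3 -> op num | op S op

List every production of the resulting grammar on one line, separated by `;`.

S -> num | op | op A1 | op A3; A1 -> id A1' | A4 A2 A1'; A2 -> id id | num; A4 -> id op | num | op A1; A3 -> op num | op S op; A1' -> A3 id A1' | A4 num A1' | ε

Directly left-recursive nonterminal: A1.
For A1: α = {A3 id, A4 num}, β = {id, A4 A2}. Rewrite as A1 → β A1' and A1' → α A1' | ε.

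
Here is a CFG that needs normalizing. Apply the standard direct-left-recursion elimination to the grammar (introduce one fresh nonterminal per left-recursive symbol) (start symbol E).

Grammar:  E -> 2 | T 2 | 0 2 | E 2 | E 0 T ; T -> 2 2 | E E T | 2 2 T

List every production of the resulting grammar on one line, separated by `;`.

E -> 2 E' | T 2 E' | 0 2 E'; T -> 2 2 | E E T | 2 2 T; E' -> 2 E' | 0 T E' | eps

E is directly left-recursive.
For E: α = {2, 0 T}, β = {2, T 2, 0 2}. Rewrite as E → β E' and E' → α E' | ε.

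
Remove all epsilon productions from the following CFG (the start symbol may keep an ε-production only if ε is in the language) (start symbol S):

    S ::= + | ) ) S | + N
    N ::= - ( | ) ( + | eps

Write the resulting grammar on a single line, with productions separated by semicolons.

Nullable set = {N}.
ε ∉ L(G), so no ε-production is kept.

S ::= + | ) ) S | + N; N ::= - ( | ) ( +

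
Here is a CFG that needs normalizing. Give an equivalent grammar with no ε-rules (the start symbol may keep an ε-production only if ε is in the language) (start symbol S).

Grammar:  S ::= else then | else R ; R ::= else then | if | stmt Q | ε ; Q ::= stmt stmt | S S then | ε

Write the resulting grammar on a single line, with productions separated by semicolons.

The nullable symbols are {Q, R}.
ε ∉ L(G), so no ε-production is kept.
Expand every rule over subsets of its nullable positions: S → else R gives else R | else. R → stmt Q gives stmt Q | stmt.

S ::= else then | else R | else; R ::= else then | if | stmt Q | stmt; Q ::= stmt stmt | S S then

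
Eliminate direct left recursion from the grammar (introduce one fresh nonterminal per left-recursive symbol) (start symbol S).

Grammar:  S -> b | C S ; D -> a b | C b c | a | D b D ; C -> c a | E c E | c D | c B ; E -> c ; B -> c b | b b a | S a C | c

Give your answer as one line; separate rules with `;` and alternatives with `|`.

Left recursion appears on D.
For D: α = {b D}, β = {a b, C b c, a}. Rewrite as D → β D' and D' → α D' | ε.

S -> b | C S; D -> a b D' | C b c D' | a D'; C -> c a | E c E | c D | c B; E -> c; B -> c b | b b a | S a C | c; D' -> b D D' | ε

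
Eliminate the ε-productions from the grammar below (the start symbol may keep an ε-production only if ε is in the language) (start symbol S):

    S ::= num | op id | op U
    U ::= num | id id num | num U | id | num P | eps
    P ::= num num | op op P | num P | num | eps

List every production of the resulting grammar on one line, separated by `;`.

Nullable nonterminals: {P, U}.
ε ∉ L(G), so no ε-production is kept.
Expand every rule over subsets of its nullable positions: S → op U gives op U | op. P → op op P gives op op P | op op. P → num P gives num P | num.

S ::= num | op id | op U | op; U ::= num | id id num | num U | id | num P; P ::= num num | op op P | op op | num P | num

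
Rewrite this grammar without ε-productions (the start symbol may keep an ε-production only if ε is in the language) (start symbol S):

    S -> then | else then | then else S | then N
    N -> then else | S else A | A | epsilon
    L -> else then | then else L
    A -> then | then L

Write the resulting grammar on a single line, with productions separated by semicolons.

Nullable nonterminals: {N}.
ε ∉ L(G), so no ε-production is kept.

S -> then | else then | then else S | then N; N -> then else | S else A | A; L -> else then | then else L; A -> then | then L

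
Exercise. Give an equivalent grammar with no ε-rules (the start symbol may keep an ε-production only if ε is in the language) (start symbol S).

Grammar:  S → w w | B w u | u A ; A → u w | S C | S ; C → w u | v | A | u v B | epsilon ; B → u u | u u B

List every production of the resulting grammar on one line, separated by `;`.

The nullable symbols are {C}.
ε ∉ L(G), so no ε-production is kept.
Add the nullable-subset variants: A → S C gives S C | S.

S → w w | B w u | u A; A → u w | S C | S; C → w u | v | A | u v B; B → u u | u u B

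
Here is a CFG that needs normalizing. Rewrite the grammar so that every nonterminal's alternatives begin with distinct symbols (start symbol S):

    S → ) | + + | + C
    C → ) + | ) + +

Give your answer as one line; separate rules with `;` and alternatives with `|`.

S → ) | + S'; C → ) + C'; S' → + | C; C' → ε | +

S has alternatives sharing prefix '+': factor to S → + S' with S' → + | C.
C has alternatives sharing prefix ') +': factor to C → ) + C' with C' → ε | +.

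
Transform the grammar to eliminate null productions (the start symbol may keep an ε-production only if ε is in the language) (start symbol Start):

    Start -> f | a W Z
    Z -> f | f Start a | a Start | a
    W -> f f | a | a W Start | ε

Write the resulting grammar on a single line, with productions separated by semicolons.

Nullable set = {W}.
ε ∉ L(G), so no ε-production is kept.
For each production, add variants omitting each subset of nullable occurrences: Start → a W Z gives a W Z | a Z. W → a W Start gives a W Start | a Start.

Start -> f | a W Z | a Z; Z -> f | f Start a | a Start | a; W -> f f | a | a W Start | a Start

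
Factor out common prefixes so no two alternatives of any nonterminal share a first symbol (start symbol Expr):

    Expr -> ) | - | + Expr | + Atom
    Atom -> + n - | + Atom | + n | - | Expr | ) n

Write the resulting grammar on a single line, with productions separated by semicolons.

Expr -> ) | - | + Expr1; Atom -> - | Expr | ) n | + Atom1; Expr1 -> Expr | Atom; Atom1 -> Atom | n Atom11; Atom11 -> - | ε

Expr has alternatives sharing prefix '+': factor to Expr → + Expr1 with Expr1 → Expr | Atom.
Atom has alternatives sharing prefix '+': factor to Atom → + Atom1 with Atom1 → n - | Atom | n.
Atom1 has alternatives sharing prefix 'n': factor to Atom1 → n Atom11 with Atom11 → - | ε.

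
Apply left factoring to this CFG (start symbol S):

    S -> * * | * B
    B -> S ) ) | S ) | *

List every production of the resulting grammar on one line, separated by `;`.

S -> * S'; B -> * | S ) B'; S' -> * | B; B' -> ) | ε

S has alternatives sharing prefix '*': factor to S → * S' with S' → * | B.
B has alternatives sharing prefix 'S )': factor to B → S ) B' with B' → ) | ε.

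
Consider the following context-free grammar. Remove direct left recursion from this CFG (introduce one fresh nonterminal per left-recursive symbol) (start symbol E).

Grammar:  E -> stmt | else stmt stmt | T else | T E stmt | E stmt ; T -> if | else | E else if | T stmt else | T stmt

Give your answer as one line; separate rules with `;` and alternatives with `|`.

E, T are directly left-recursive.
For E: α = {stmt}, β = {stmt, else stmt stmt, T else, T E stmt}. Rewrite as E → β E' and E' → α E' | ε.
For T: α = {stmt else, stmt}, β = {if, else, E else if}. Rewrite as T → β T' and T' → α T' | ε.

E -> stmt E' | else stmt stmt E' | T else E' | T E stmt E'; T -> if T' | else T' | E else if T'; E' -> stmt E' | ε; T' -> stmt else T' | stmt T' | ε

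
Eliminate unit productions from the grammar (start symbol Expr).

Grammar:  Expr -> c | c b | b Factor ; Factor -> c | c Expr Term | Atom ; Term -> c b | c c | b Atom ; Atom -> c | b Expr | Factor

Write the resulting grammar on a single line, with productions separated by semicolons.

Unit pairs: Atom ⇒* {Factor}; Factor ⇒* {Atom}.
For each unit pair (A, B), copy every non-unit production of B to A, then drop all unit productions.

Expr -> c | c b | b Factor; Factor -> c | b Expr | c Expr Term; Term -> c b | c c | b Atom; Atom -> c | b Expr | c Expr Term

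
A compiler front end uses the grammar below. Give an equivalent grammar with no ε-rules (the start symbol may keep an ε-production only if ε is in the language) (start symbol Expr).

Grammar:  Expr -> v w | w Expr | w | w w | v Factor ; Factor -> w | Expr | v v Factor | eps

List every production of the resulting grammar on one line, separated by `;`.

Nullable set = {Factor}.
ε ∉ L(G), so no ε-production is kept.
Add the nullable-subset variants: Expr → v Factor gives v Factor | v. Factor → v v Factor gives v v Factor | v v.

Expr -> v w | w Expr | w | w w | v Factor | v; Factor -> w | Expr | v v Factor | v v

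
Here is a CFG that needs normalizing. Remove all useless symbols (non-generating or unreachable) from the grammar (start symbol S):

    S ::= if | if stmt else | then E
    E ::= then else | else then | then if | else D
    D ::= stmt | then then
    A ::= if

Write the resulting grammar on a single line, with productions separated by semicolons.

Generating nonterminals: {A, D, E, S}.
Reachable from S after that: {D, E, S}.
Removed useless symbols: {A} and every production mentioning them.

S ::= if | if stmt else | then E; E ::= then else | else then | then if | else D; D ::= stmt | then then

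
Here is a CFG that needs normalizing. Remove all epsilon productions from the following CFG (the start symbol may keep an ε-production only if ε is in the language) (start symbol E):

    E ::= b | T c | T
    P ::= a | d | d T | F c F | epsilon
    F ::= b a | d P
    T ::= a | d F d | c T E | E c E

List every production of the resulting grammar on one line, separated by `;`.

Nullable set = {P}.
ε ∉ L(G), so no ε-production is kept.
For each production, add variants omitting each subset of nullable occurrences: F → d P gives d P | d.

E ::= b | T c | T; P ::= a | d | d T | F c F; F ::= b a | d P | d; T ::= a | d F d | c T E | E c E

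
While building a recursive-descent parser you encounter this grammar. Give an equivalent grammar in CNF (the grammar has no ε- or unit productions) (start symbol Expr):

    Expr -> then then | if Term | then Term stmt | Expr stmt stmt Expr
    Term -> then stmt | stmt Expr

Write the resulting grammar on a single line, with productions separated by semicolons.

Expr -> X1 X1 | X2 Term | X1 Y1 | Expr Y2; Term -> X1 X3 | X3 Expr; X1 -> then; X2 -> if; X3 -> stmt; Y1 -> Term X3; Y2 -> X3 Y3; Y3 -> X3 Expr

Introduce a nonterminal for each terminal appearing in a rule of length ≥ 2: X1 → then, X2 → if, X3 → stmt.
Binarize each right-hand side of length ≥ 3 by chaining fresh nonterminals (Y1, Y2, …): affected rules were Expr → X1 Term X3; Expr → Expr X3 X3 Expr.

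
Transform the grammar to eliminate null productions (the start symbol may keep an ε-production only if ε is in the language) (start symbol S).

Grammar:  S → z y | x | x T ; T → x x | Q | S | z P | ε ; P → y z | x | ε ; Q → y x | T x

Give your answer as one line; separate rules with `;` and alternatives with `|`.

Nullable nonterminals: {P, T}.
ε ∉ L(G), so no ε-production is kept.
For each production, add variants omitting each subset of nullable occurrences: T → z P gives z P | z. Q → T x gives T x | x.

S → z y | x | x T; T → x x | Q | S | z P | z; P → y z | x; Q → y x | T x | x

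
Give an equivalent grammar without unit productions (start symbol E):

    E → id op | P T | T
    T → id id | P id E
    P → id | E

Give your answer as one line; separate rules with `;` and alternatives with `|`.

E → id op | P T | id id | P id E; T → id id | P id E; P → id op | P T | id | id id | P id E

Unit pairs: E ⇒* {T}; P ⇒* {E, T}.
For each unit pair (A, B), copy every non-unit production of B to A, then drop all unit productions.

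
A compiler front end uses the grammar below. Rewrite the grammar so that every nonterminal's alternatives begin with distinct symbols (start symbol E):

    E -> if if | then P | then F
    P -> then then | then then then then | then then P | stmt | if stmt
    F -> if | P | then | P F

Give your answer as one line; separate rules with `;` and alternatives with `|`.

E -> if if | then E'; P -> stmt | if stmt | then then P'; F -> if | then | P F'; E' -> P | F; P' -> epsilon | then then | P; F' -> epsilon | F

E has alternatives sharing prefix 'then': factor to E → then E' with E' → P | F.
P has alternatives sharing prefix 'then then': factor to P → then then P' with P' → ε | then then | P.
F has alternatives sharing prefix 'P': factor to F → P F' with F' → ε | F.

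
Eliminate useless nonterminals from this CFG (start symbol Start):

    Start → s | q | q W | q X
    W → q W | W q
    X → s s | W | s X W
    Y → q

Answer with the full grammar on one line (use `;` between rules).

Generating nonterminals: {Start, X, Y}.
Reachable from Start after that: {Start, X}.
Removed useless symbols: {W, Y} and every production mentioning them.

Start → s | q | q X; X → s s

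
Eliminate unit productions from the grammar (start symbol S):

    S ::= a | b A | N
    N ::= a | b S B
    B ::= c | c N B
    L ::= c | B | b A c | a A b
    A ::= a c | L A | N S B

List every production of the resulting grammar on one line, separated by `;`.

Unit pairs: L ⇒* {B}; S ⇒* {N}.
For each unit pair (A, B), copy every non-unit production of B to A, then drop all unit productions.

S ::= a | b A | b S B; N ::= a | b S B; B ::= c | c N B; L ::= c | b A c | a A b | c N B; A ::= a c | L A | N S B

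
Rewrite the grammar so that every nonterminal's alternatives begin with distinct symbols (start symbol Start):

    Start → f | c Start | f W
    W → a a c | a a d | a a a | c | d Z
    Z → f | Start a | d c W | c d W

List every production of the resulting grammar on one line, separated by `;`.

Start has alternatives sharing prefix 'f': factor to Start → f Start1 with Start1 → ε | W.
W has alternatives sharing prefix 'a a': factor to W → a a W1 with W1 → c | d | a.

Start → c Start | f Start1; W → c | d Z | a a W1; Z → f | Start a | d c W | c d W; Start1 → ε | W; W1 → c | d | a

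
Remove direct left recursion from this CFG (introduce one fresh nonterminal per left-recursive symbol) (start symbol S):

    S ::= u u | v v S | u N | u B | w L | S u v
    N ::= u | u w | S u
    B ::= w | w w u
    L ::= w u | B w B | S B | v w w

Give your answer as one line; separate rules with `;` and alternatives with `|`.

S ::= u u S' | v v S S' | u N S' | u B S' | w L S'; N ::= u | u w | S u; B ::= w | w w u; L ::= w u | B w B | S B | v w w; S' ::= u v S' | ε

S is directly left-recursive.
For S: α = {u v}, β = {u u, v v S, u N, u B, w L}. Rewrite as S → β S' and S' → α S' | ε.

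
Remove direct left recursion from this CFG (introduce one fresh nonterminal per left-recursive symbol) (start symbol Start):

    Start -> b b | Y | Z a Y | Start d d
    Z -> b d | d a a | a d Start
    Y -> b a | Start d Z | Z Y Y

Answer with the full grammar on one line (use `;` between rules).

Left recursion appears on Start.
For Start: α = {d d}, β = {b b, Y, Z a Y}. Rewrite as Start → β Start1 and Start1 → α Start1 | ε.

Start -> b b Start1 | Y Start1 | Z a Y Start1; Z -> b d | d a a | a d Start; Y -> b a | Start d Z | Z Y Y; Start1 -> d d Start1 | ε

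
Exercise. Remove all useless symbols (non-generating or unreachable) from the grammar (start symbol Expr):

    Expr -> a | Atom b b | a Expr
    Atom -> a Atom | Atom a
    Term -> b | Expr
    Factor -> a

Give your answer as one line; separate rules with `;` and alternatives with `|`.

Generating nonterminals: {Expr, Factor, Term}.
Reachable from Expr after that: {Expr}.
Removed useless symbols: {Atom, Factor, Term} and every production mentioning them.

Expr -> a | a Expr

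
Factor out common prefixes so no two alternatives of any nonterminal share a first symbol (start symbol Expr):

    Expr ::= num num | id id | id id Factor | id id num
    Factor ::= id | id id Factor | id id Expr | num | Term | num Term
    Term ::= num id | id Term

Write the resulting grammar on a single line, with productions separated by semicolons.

Expr has alternatives sharing prefix 'id id': factor to Expr → id id Expr1 with Expr1 → ε | Factor | num.
Factor has alternatives sharing prefix 'id': factor to Factor → id Factor1 with Factor1 → ε | id Factor | id Expr.
Factor has alternatives sharing prefix 'num': factor to Factor → num Factor2 with Factor2 → ε | Term.
Factor1 has alternatives sharing prefix 'id': factor to Factor1 → id Factor11 with Factor11 → Factor | Expr.

Expr ::= num num | id id Expr1; Factor ::= Term | id Factor1 | num Factor2; Term ::= num id | id Term; Expr1 ::= ε | Factor | num; Factor1 ::= ε | id Factor11; Factor2 ::= ε | Term; Factor11 ::= Factor | Expr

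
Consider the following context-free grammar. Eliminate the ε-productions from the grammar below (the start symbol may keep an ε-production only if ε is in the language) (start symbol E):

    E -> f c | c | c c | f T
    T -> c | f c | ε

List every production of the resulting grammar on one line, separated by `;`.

E -> f c | c | c c | f T | f; T -> c | f c

The nullable symbols are {T}.
ε ∉ L(G), so no ε-production is kept.
Add the nullable-subset variants: E → f T gives f T | f.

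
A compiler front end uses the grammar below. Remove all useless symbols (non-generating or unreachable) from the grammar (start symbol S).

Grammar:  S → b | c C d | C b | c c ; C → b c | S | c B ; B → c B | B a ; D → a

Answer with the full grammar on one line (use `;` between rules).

S → b | c C d | C b | c c; C → b c | S

Generating nonterminals: {C, D, S}.
Reachable from S after that: {C, S}.
Removed useless symbols: {B, D} and every production mentioning them.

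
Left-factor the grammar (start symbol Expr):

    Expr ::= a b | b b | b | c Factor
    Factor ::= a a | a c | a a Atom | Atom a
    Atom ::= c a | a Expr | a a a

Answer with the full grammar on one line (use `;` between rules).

Expr has alternatives sharing prefix 'b': factor to Expr → b Expr1 with Expr1 → b | ε.
Factor has alternatives sharing prefix 'a': factor to Factor → a Factor1 with Factor1 → a | c | a Atom.
Atom has alternatives sharing prefix 'a': factor to Atom → a Atom1 with Atom1 → Expr | a a.
Factor1 has alternatives sharing prefix 'a': factor to Factor1 → a Factor11 with Factor11 → ε | Atom.

Expr ::= a b | c Factor | b Expr1; Factor ::= Atom a | a Factor1; Atom ::= c a | a Atom1; Expr1 ::= b | ε; Factor1 ::= c | a Factor11; Atom1 ::= Expr | a a; Factor11 ::= ε | Atom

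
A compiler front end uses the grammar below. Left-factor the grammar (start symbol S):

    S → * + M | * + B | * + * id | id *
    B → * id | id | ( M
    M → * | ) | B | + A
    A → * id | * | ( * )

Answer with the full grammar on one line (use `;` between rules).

S has alternatives sharing prefix '* +': factor to S → * + S' with S' → M | B | * id.
A has alternatives sharing prefix '*': factor to A → * A' with A' → id | ε.

S → id * | * + S'; B → * id | id | ( M; M → * | ) | B | + A; A → ( * ) | * A'; S' → M | B | * id; A' → id | ε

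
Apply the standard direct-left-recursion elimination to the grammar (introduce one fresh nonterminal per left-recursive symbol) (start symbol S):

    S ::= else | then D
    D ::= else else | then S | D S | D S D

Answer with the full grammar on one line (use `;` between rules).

S ::= else | then D; D ::= else else D' | then S D'; D' ::= S D' | S D D' | ε

Left recursion appears on D.
For D: α = {S, S D}, β = {else else, then S}. Rewrite as D → β D' and D' → α D' | ε.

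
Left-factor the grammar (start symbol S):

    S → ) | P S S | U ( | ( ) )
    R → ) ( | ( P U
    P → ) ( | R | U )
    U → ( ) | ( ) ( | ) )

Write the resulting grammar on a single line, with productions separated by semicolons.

U has alternatives sharing prefix '( )': factor to U → ( ) U' with U' → ε | (.

S → ) | P S S | U ( | ( ) ); R → ) ( | ( P U; P → ) ( | R | U ); U → ) ) | ( ) U'; U' → ε | (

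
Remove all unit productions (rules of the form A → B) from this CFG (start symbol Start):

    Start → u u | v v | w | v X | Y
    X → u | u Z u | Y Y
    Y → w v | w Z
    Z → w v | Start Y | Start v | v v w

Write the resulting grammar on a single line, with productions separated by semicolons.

Unit pairs: Start ⇒* {Y}.
For every A with A ⇒* B via unit rules, add B's non-unit alternatives to A; then delete every rule of the form X → Y.

Start → u u | v v | w | v X | w v | w Z; X → u | u Z u | Y Y; Y → w v | w Z; Z → w v | Start Y | Start v | v v w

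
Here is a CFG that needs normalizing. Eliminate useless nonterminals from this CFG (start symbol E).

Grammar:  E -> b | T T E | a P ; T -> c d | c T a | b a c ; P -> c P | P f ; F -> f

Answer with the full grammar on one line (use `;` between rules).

Generating nonterminals: {E, F, T}.
Reachable from E after that: {E, T}.
Removed useless symbols: {F, P} and every production mentioning them.

E -> b | T T E; T -> c d | c T a | b a c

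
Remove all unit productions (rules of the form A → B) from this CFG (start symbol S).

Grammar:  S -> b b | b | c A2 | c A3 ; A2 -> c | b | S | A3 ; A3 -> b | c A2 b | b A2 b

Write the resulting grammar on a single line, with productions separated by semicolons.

S -> b b | b | c A2 | c A3; A2 -> c | b | b b | c A2 | c A3 | c A2 b | b A2 b; A3 -> b | c A2 b | b A2 b

Unit pairs: A2 ⇒* {A3, S}.
For each unit pair (A, B), copy every non-unit production of B to A, then drop all unit productions.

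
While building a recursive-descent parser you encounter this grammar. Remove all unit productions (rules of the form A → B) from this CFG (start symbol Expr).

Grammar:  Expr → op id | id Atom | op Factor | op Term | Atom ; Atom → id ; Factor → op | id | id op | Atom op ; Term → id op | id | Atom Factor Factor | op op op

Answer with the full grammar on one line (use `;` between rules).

Expr → id | op id | id Atom | op Factor | op Term; Atom → id; Factor → op | id | id op | Atom op; Term → id op | id | Atom Factor Factor | op op op

Unit pairs: Expr ⇒* {Atom}.
For each unit pair (A, B), copy every non-unit production of B to A, then drop all unit productions.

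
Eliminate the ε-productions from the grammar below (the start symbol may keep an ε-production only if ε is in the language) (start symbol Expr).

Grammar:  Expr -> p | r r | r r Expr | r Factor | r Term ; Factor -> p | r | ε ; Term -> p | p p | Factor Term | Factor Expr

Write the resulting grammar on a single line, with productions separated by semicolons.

Expr -> p | r r | r r Expr | r Factor | r | r Term; Factor -> p | r; Term -> p | p p | Factor Term | Factor Expr | Expr

The nullable symbols are {Factor}.
ε ∉ L(G), so no ε-production is kept.
Expand every rule over subsets of its nullable positions: Expr → r Factor gives r Factor | r. Term → Factor Expr gives Factor Expr | Expr.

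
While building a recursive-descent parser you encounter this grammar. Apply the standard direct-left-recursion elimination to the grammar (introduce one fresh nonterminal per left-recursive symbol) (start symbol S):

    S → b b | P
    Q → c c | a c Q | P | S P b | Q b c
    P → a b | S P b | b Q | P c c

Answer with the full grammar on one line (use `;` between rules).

Left recursion appears on Q, P.
For Q: α = {b c}, β = {c c, a c Q, P, S P b}. Rewrite as Q → β Q' and Q' → α Q' | ε.
For P: α = {c c}, β = {a b, S P b, b Q}. Rewrite as P → β P' and P' → α P' | ε.

S → b b | P; Q → c c Q' | a c Q Q' | P Q' | S P b Q'; P → a b P' | S P b P' | b Q P'; Q' → b c Q' | ε; P' → c c P' | ε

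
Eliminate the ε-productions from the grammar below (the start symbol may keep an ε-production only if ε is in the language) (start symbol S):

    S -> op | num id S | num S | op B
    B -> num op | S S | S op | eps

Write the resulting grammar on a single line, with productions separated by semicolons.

S -> op | num id S | num S | op B; B -> num op | S S | S op

Nullable set = {B}.
ε ∉ L(G), so no ε-production is kept.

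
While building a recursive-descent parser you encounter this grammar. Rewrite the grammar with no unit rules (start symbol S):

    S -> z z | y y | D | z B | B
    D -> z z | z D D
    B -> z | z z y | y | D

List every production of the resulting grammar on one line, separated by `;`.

Unit pairs: B ⇒* {D}; S ⇒* {B, D}.
For each unit pair (A, B), copy every non-unit production of B to A, then drop all unit productions.

S -> z | z z y | y | z z | z D D | y y | z B; D -> z z | z D D; B -> z | z z y | y | z z | z D D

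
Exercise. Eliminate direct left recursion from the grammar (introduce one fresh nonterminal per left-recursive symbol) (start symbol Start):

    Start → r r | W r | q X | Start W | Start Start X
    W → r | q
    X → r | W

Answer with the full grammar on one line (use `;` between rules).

Start is directly left-recursive.
For Start: α = {W, Start X}, β = {r r, W r, q X}. Rewrite as Start → β Start1 and Start1 → α Start1 | ε.

Start → r r Start1 | W r Start1 | q X Start1; W → r | q; X → r | W; Start1 → W Start1 | Start X Start1 | eps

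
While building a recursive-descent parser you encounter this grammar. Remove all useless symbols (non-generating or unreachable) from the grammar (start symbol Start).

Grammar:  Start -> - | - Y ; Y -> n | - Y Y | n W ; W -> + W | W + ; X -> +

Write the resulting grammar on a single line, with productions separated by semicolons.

Generating nonterminals: {Start, X, Y}.
Reachable from Start after that: {Start, Y}.
Removed useless symbols: {W, X} and every production mentioning them.

Start -> - | - Y; Y -> n | - Y Y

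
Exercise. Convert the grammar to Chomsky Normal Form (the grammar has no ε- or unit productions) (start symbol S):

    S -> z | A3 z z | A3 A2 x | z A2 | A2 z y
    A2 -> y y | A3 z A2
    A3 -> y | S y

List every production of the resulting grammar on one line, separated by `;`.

S -> z | A3 Y1 | A3 Y2 | X1 A2 | A2 Y3; A2 -> X3 X3 | A3 Y4; A3 -> y | S X3; X1 -> z; X2 -> x; X3 -> y; Y1 -> X1 X1; Y2 -> A2 X2; Y3 -> X1 X3; Y4 -> X1 A2

Introduce a nonterminal for each terminal appearing in a rule of length ≥ 2: X1 → z, X2 → x, X3 → y.
Binarize each right-hand side of length ≥ 3 by chaining fresh nonterminals (Y1, Y2, …): affected rules were S → A3 X1 X1; S → A3 A2 X2; S → A2 X1 X3; A2 → A3 X1 A2.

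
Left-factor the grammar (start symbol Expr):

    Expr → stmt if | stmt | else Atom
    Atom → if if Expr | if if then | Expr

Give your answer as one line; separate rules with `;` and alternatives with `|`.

Expr has alternatives sharing prefix 'stmt': factor to Expr → stmt Expr1 with Expr1 → if | ε.
Atom has alternatives sharing prefix 'if if': factor to Atom → if if Atom1 with Atom1 → Expr | then.

Expr → else Atom | stmt Expr1; Atom → Expr | if if Atom1; Expr1 → if | ε; Atom1 → Expr | then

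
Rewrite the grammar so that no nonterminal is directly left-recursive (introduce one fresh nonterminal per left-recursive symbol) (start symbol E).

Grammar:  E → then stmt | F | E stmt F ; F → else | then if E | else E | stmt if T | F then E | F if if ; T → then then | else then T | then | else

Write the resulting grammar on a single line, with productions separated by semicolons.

Left recursion appears on E, F.
For E: α = {stmt F}, β = {then stmt, F}. Rewrite as E → β E' and E' → α E' | ε.
For F: α = {then E, if if}, β = {else, then if E, else E, stmt if T}. Rewrite as F → β F' and F' → α F' | ε.

E → then stmt E' | F E'; F → else F' | then if E F' | else E F' | stmt if T F'; T → then then | else then T | then | else; E' → stmt F E' | ε; F' → then E F' | if if F' | ε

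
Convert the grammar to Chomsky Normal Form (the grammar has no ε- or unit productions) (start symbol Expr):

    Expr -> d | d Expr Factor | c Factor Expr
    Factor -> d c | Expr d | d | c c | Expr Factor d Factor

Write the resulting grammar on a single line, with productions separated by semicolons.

Expr -> d | X1 Y1 | X2 Y2; Factor -> X1 X2 | Expr X1 | d | X2 X2 | Expr Y3; X1 -> d; X2 -> c; Y1 -> Expr Factor; Y2 -> Factor Expr; Y3 -> Factor Y4; Y4 -> X1 Factor

Introduce a nonterminal for each terminal appearing in a rule of length ≥ 2: X1 → d, X2 → c.
Binarize each right-hand side of length ≥ 3 by chaining fresh nonterminals (Y1, Y2, …): affected rules were Expr → X1 Expr Factor; Expr → X2 Factor Expr; Factor → Expr Factor X1 Factor.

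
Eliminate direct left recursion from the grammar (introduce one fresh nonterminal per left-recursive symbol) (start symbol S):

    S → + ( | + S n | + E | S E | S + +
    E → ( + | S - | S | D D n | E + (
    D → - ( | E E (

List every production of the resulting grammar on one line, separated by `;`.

S → + ( S' | + S n S' | + E S'; E → ( + E' | S - E' | S E' | D D n E'; D → - ( | E E (; S' → E S' | + + S' | ε; E' → + ( E' | ε

Left recursion appears on S, E.
For S: α = {E, + +}, β = {+ (, + S n, + E}. Rewrite as S → β S' and S' → α S' | ε.
For E: α = {+ (}, β = {( +, S -, S, D D n}. Rewrite as E → β E' and E' → α E' | ε.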